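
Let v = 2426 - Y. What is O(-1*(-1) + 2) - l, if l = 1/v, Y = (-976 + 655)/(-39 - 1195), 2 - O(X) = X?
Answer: -2994597/2993363 ≈ -1.0004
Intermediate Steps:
O(X) = 2 - X
Y = 321/1234 (Y = -321/(-1234) = -321*(-1/1234) = 321/1234 ≈ 0.26013)
v = 2993363/1234 (v = 2426 - 1*321/1234 = 2426 - 321/1234 = 2993363/1234 ≈ 2425.7)
l = 1234/2993363 (l = 1/(2993363/1234) = 1234/2993363 ≈ 0.00041225)
O(-1*(-1) + 2) - l = (2 - (-1*(-1) + 2)) - 1*1234/2993363 = (2 - (1 + 2)) - 1234/2993363 = (2 - 1*3) - 1234/2993363 = (2 - 3) - 1234/2993363 = -1 - 1234/2993363 = -2994597/2993363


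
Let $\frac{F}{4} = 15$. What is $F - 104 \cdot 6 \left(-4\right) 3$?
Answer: $7548$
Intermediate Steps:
$F = 60$ ($F = 4 \cdot 15 = 60$)
$F - 104 \cdot 6 \left(-4\right) 3 = 60 - 104 \cdot 6 \left(-4\right) 3 = 60 - 104 \left(\left(-24\right) 3\right) = 60 - -7488 = 60 + 7488 = 7548$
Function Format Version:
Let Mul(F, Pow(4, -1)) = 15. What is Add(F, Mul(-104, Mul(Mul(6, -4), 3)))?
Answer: 7548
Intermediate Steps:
F = 60 (F = Mul(4, 15) = 60)
Add(F, Mul(-104, Mul(Mul(6, -4), 3))) = Add(60, Mul(-104, Mul(Mul(6, -4), 3))) = Add(60, Mul(-104, Mul(-24, 3))) = Add(60, Mul(-104, -72)) = Add(60, 7488) = 7548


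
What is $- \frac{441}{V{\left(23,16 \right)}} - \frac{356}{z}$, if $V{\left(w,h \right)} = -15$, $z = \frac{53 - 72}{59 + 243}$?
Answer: $\frac{540353}{95} \approx 5687.9$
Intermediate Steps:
$z = - \frac{19}{302} \approx -0.062914$
$- \frac{441}{V{\left(23,16 \right)}} - \frac{356}{z} = - \frac{441}{-15} - \frac{356}{- \frac{19}{302}} = \left(-441\right) \left(- \frac{1}{15}\right) - - \frac{107512}{19} = \frac{147}{5} + \frac{107512}{19} = \frac{540353}{95}$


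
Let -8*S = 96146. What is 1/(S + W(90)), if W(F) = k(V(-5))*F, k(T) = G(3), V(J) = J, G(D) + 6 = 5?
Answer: -4/48433 ≈ -8.2588e-5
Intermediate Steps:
G(D) = -1 (G(D) = -6 + 5 = -1)
k(T) = -1
W(F) = -F
S = -48073/4 (S = -⅛*96146 = -48073/4 ≈ -12018.)
1/(S + W(90)) = 1/(-48073/4 - 1*90) = 1/(-48073/4 - 90) = 1/(-48433/4) = -4/48433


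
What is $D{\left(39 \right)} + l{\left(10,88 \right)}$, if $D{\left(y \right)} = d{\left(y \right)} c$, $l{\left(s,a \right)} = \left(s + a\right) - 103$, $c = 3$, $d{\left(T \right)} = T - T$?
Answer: $-5$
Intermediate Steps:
$d{\left(T \right)} = 0$
$l{\left(s,a \right)} = -103 + a + s$ ($l{\left(s,a \right)} = \left(a + s\right) - 103 = -103 + a + s$)
$D{\left(y \right)} = 0$ ($D{\left(y \right)} = 0 \cdot 3 = 0$)
$D{\left(39 \right)} + l{\left(10,88 \right)} = 0 + \left(-103 + 88 + 10\right) = 0 - 5 = -5$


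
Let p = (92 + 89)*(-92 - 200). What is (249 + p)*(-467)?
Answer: 24565601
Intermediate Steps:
p = -52852 (p = 181*(-292) = -52852)
(249 + p)*(-467) = (249 - 52852)*(-467) = -52603*(-467) = 24565601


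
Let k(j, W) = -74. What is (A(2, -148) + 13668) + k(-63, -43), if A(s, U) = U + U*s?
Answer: 13150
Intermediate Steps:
(A(2, -148) + 13668) + k(-63, -43) = (-148*(1 + 2) + 13668) - 74 = (-148*3 + 13668) - 74 = (-444 + 13668) - 74 = 13224 - 74 = 13150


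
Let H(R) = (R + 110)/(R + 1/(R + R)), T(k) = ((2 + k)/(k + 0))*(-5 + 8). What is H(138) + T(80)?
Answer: 7422867/1523560 ≈ 4.8721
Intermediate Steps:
T(k) = 3*(2 + k)/k (T(k) = ((2 + k)/k)*3 = 3*(2 + k)/k)
H(R) = (110 + R)/(R + 1/(2*R))
H(138) + T(80) = 2*138*(110 + 138)/(1 + 2*138**2) + (3 + 6/80) = 2*138*248/(1 + 2*19044) + (3 + 6*(1/80)) = 2*138*248/(1 + 38088) + (3 + 3/40) = 2*138*248/38089 + 123/40 = 2*138*(1/38089)*248 + 123/40 = 68448/38089 + 123/40 = 7422867/1523560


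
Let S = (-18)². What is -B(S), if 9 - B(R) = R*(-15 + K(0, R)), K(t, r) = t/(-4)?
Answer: -4869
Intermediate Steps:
S = 324
K(t, r) = -t/4 (K(t, r) = t*(-¼) = -t/4)
B(R) = 9 + 15*R (B(R) = 9 - R*(-15 - ¼*0) = 9 - R*(-15 + 0) = 9 - R*(-15) = 9 - (-15)*R = 9 + 15*R)
-B(S) = -(9 + 15*324) = -(9 + 4860) = -1*4869 = -4869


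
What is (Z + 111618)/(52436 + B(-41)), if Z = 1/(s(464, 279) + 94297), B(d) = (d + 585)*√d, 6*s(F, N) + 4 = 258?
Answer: 138037346697281/65133467049208 - 179009451053*I*√41/8141683381151 ≈ 2.1193 - 0.14078*I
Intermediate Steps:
s(F, N) = 127/3 (s(F, N) = -⅔ + (⅙)*258 = -⅔ + 43 = 127/3)
B(d) = √d*(585 + d) (B(d) = (585 + d)*√d = √d*(585 + d))
Z = 3/283018 (Z = 1/(127/3 + 94297) = 1/(283018/3) = 3/283018 ≈ 1.0600e-5)
(Z + 111618)/(52436 + B(-41)) = (3/283018 + 111618)/(52436 + √(-41)*(585 - 41)) = 31589903127/(283018*(52436 + (I*√41)*544)) = 31589903127/(283018*(52436 + 544*I*√41))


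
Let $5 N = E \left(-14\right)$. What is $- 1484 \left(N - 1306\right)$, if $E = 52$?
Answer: $\frac{10770872}{5} \approx 2.1542 \cdot 10^{6}$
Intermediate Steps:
$N = - \frac{728}{5}$ ($N = \frac{52 \left(-14\right)}{5} = \frac{1}{5} \left(-728\right) = - \frac{728}{5} \approx -145.6$)
$- 1484 \left(N - 1306\right) = - 1484 \left(- \frac{728}{5} - 1306\right) = \left(-1484\right) \left(- \frac{7258}{5}\right) = \frac{10770872}{5}$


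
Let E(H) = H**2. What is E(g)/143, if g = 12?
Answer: 144/143 ≈ 1.0070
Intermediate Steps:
E(g)/143 = 12**2/143 = 144*(1/143) = 144/143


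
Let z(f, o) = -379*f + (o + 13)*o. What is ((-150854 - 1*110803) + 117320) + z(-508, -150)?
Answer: 68745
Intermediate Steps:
z(f, o) = -379*f + o*(13 + o) (z(f, o) = -379*f + (13 + o)*o = -379*f + o*(13 + o))
((-150854 - 1*110803) + 117320) + z(-508, -150) = ((-150854 - 1*110803) + 117320) + ((-150)² - 379*(-508) + 13*(-150)) = ((-150854 - 110803) + 117320) + (22500 + 192532 - 1950) = (-261657 + 117320) + 213082 = -144337 + 213082 = 68745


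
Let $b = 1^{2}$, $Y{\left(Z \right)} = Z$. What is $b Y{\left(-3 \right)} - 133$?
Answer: $-136$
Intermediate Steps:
$b = 1$
$b Y{\left(-3 \right)} - 133 = 1 \left(-3\right) - 133 = -3 - 133 = -136$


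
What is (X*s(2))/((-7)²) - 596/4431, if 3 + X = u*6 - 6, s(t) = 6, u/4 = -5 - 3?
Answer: -767570/31017 ≈ -24.747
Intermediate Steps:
u = -32 (u = 4*(-5 - 3) = 4*(-8) = -32)
X = -201 (X = -3 + (-32*6 - 6) = -3 + (-192 - 6) = -3 - 198 = -201)
(X*s(2))/((-7)²) - 596/4431 = (-201*6)/((-7)²) - 596/4431 = -1206/49 - 596*1/4431 = -1206*1/49 - 596/4431 = -1206/49 - 596/4431 = -767570/31017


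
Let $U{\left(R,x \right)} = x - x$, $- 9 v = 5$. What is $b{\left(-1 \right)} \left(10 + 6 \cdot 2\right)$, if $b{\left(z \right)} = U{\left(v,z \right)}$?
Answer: $0$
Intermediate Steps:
$v = - \frac{5}{9}$ ($v = \left(- \frac{1}{9}\right) 5 = - \frac{5}{9} \approx -0.55556$)
$U{\left(R,x \right)} = 0$
$b{\left(z \right)} = 0$
$b{\left(-1 \right)} \left(10 + 6 \cdot 2\right) = 0 \left(10 + 6 \cdot 2\right) = 0 \left(10 + 12\right) = 0 \cdot 22 = 0$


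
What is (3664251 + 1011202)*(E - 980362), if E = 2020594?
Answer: 4863555825096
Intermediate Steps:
(3664251 + 1011202)*(E - 980362) = (3664251 + 1011202)*(2020594 - 980362) = 4675453*1040232 = 4863555825096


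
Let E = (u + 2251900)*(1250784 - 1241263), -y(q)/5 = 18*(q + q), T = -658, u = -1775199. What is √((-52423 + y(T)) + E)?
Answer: √4538736238 ≈ 67370.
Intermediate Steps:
y(q) = -180*q (y(q) = -90*(q + q) = -90*2*q = -180*q)
E = 4538670221 (E = (-1775199 + 2251900)*(1250784 - 1241263) = 476701*9521 = 4538670221)
√((-52423 + y(T)) + E) = √((-52423 - 180*(-658)) + 4538670221) = √((-52423 + 118440) + 4538670221) = √(66017 + 4538670221) = √4538736238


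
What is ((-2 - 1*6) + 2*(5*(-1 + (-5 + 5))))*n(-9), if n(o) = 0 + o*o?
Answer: -1458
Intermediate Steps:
n(o) = o² (n(o) = 0 + o² = o²)
((-2 - 1*6) + 2*(5*(-1 + (-5 + 5))))*n(-9) = ((-2 - 1*6) + 2*(5*(-1 + (-5 + 5))))*(-9)² = ((-2 - 6) + 2*(5*(-1 + 0)))*81 = (-8 + 2*(5*(-1)))*81 = (-8 + 2*(-5))*81 = (-8 - 10)*81 = -18*81 = -1458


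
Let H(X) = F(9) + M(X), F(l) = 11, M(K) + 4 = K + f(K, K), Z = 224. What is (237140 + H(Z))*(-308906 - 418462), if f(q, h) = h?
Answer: -172818999960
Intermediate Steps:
M(K) = -4 + 2*K (M(K) = -4 + (K + K) = -4 + 2*K)
H(X) = 7 + 2*X (H(X) = 11 + (-4 + 2*X) = 7 + 2*X)
(237140 + H(Z))*(-308906 - 418462) = (237140 + (7 + 2*224))*(-308906 - 418462) = (237140 + (7 + 448))*(-727368) = (237140 + 455)*(-727368) = 237595*(-727368) = -172818999960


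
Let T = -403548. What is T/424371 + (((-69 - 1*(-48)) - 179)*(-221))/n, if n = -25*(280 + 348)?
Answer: -532758/141457 ≈ -3.7662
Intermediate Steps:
n = -15700 (n = -25*628 = -15700)
T/424371 + (((-69 - 1*(-48)) - 179)*(-221))/n = -403548/424371 + (((-69 - 1*(-48)) - 179)*(-221))/(-15700) = -403548*1/424371 + (((-69 + 48) - 179)*(-221))*(-1/15700) = -134516/141457 + ((-21 - 179)*(-221))*(-1/15700) = -134516/141457 - 200*(-221)*(-1/15700) = -134516/141457 + 44200*(-1/15700) = -134516/141457 - 442/157 = -532758/141457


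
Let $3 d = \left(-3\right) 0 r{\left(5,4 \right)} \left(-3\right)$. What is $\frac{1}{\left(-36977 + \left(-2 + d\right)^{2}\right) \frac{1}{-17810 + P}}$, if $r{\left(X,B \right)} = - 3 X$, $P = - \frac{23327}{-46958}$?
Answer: $\frac{836298653}{1736178134} \approx 0.48169$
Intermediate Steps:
$P = \frac{23327}{46958}$ ($P = \left(-23327\right) \left(- \frac{1}{46958}\right) = \frac{23327}{46958} \approx 0.49676$)
$d = 0$ ($d = \frac{\left(-3\right) 0 \left(\left(-3\right) 5\right) \left(-3\right)}{3} = \frac{0 \left(-15\right) \left(-3\right)}{3} = \frac{0 \left(-3\right)}{3} = \frac{1}{3} \cdot 0 = 0$)
$\frac{1}{\left(-36977 + \left(-2 + d\right)^{2}\right) \frac{1}{-17810 + P}} = \frac{1}{\left(-36977 + \left(-2 + 0\right)^{2}\right) \frac{1}{-17810 + \frac{23327}{46958}}} = \frac{1}{\left(-36977 + \left(-2\right)^{2}\right) \frac{1}{- \frac{836298653}{46958}}} = \frac{1}{\left(-36977 + 4\right) \left(- \frac{46958}{836298653}\right)} = \frac{1}{\left(-36973\right) \left(- \frac{46958}{836298653}\right)} = \frac{1}{\frac{1736178134}{836298653}} = \frac{836298653}{1736178134}$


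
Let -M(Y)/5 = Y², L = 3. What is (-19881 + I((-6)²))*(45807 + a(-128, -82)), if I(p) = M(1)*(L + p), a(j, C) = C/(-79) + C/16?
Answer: -145287206379/158 ≈ -9.1954e+8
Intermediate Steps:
M(Y) = -5*Y²
a(j, C) = 63*C/1264 (a(j, C) = C*(-1/79) + C*(1/16) = -C/79 + C/16 = 63*C/1264)
I(p) = -15 - 5*p (I(p) = (-5*1²)*(3 + p) = (-5*1)*(3 + p) = -5*(3 + p) = -15 - 5*p)
(-19881 + I((-6)²))*(45807 + a(-128, -82)) = (-19881 + (-15 - 5*(-6)²))*(45807 + (63/1264)*(-82)) = (-19881 + (-15 - 5*36))*(45807 - 2583/632) = (-19881 + (-15 - 180))*(28947441/632) = (-19881 - 195)*(28947441/632) = -20076*28947441/632 = -145287206379/158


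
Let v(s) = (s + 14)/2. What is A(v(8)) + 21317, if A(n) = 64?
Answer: 21381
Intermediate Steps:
v(s) = 7 + s/2 (v(s) = (14 + s)*(½) = 7 + s/2)
A(v(8)) + 21317 = 64 + 21317 = 21381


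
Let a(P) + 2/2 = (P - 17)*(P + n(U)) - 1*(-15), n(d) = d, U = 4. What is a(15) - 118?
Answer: -142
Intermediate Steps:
a(P) = 14 + (-17 + P)*(4 + P) (a(P) = -1 + ((P - 17)*(P + 4) - 1*(-15)) = -1 + ((-17 + P)*(4 + P) + 15) = -1 + (15 + (-17 + P)*(4 + P)) = 14 + (-17 + P)*(4 + P))
a(15) - 118 = (-54 + 15² - 13*15) - 118 = (-54 + 225 - 195) - 118 = -24 - 118 = -142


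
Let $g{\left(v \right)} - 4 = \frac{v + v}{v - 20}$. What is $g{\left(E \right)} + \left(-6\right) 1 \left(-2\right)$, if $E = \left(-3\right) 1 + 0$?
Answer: $\frac{374}{23} \approx 16.261$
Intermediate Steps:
$E = -3$ ($E = -3 + 0 = -3$)
$g{\left(v \right)} = 4 + \frac{2 v}{-20 + v}$ ($g{\left(v \right)} = 4 + \frac{v + v}{v - 20} = 4 + \frac{2 v}{-20 + v}$)
$g{\left(E \right)} + \left(-6\right) 1 \left(-2\right) = \frac{2 \left(-40 + 3 \left(-3\right)\right)}{-20 - 3} + \left(-6\right) 1 \left(-2\right) = \frac{2 \left(-40 - 9\right)}{-23} - -12 = 2 \left(- \frac{1}{23}\right) \left(-49\right) + 12 = \frac{98}{23} + 12 = \frac{374}{23}$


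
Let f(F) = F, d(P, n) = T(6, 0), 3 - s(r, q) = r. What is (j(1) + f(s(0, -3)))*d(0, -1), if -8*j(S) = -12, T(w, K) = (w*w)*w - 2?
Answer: 963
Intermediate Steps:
s(r, q) = 3 - r
T(w, K) = -2 + w³ (T(w, K) = w²*w - 2 = w³ - 2 = -2 + w³)
d(P, n) = 214 (d(P, n) = -2 + 6³ = -2 + 216 = 214)
j(S) = 3/2 (j(S) = -⅛*(-12) = 3/2)
(j(1) + f(s(0, -3)))*d(0, -1) = (3/2 + (3 - 1*0))*214 = (3/2 + (3 + 0))*214 = (3/2 + 3)*214 = (9/2)*214 = 963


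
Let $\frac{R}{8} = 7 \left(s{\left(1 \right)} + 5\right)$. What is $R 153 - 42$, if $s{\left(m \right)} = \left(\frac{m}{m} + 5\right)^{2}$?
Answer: $351246$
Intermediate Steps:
$s{\left(m \right)} = 36$ ($s{\left(m \right)} = \left(1 + 5\right)^{2} = 6^{2} = 36$)
$R = 2296$ ($R = 8 \cdot 7 \left(36 + 5\right) = 8 \cdot 7 \cdot 41 = 8 \cdot 287 = 2296$)
$R 153 - 42 = 2296 \cdot 153 - 42 = 351288 - 42 = 351246$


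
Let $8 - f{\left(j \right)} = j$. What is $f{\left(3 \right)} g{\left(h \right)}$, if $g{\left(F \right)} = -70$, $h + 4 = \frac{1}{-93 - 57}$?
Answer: $-350$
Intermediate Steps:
$f{\left(j \right)} = 8 - j$
$h = - \frac{601}{150}$ ($h = -4 + \frac{1}{-93 - 57} = -4 + \frac{1}{-150} = -4 - \frac{1}{150} = - \frac{601}{150} \approx -4.0067$)
$f{\left(3 \right)} g{\left(h \right)} = \left(8 - 3\right) \left(-70\right) = 5 \left(-70\right) = -350$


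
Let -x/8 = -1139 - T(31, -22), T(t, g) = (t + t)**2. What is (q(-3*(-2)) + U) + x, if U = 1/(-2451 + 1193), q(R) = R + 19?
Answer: 50180361/1258 ≈ 39889.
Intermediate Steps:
T(t, g) = 4*t**2 (T(t, g) = (2*t)**2 = 4*t**2)
q(R) = 19 + R
U = -1/1258 (U = 1/(-1258) = -1/1258 ≈ -0.00079491)
x = 39864 (x = -8*(-1139 - 4*31**2) = -8*(-1139 - 4*961) = -8*(-1139 - 1*3844) = -8*(-1139 - 3844) = -8*(-4983) = 39864)
(q(-3*(-2)) + U) + x = ((19 - 3*(-2)) - 1/1258) + 39864 = ((19 + 6) - 1/1258) + 39864 = (25 - 1/1258) + 39864 = 31449/1258 + 39864 = 50180361/1258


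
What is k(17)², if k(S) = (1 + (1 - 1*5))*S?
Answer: 2601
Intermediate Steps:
k(S) = -3*S (k(S) = (1 + (1 - 5))*S = (1 - 4)*S = -3*S)
k(17)² = (-3*17)² = (-51)² = 2601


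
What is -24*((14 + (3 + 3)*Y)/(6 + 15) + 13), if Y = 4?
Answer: -2488/7 ≈ -355.43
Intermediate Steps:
-24*((14 + (3 + 3)*Y)/(6 + 15) + 13) = -24*((14 + (3 + 3)*4)/(6 + 15) + 13) = -24*((14 + 6*4)/21 + 13) = -24*((14 + 24)*(1/21) + 13) = -24*(38*(1/21) + 13) = -24*(38/21 + 13) = -24*311/21 = -2488/7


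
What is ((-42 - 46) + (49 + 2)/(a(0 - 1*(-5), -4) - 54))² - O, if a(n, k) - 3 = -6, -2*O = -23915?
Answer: -2927873/722 ≈ -4055.2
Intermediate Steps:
O = 23915/2 (O = -½*(-23915) = 23915/2 ≈ 11958.)
a(n, k) = -3 (a(n, k) = 3 - 6 = -3)
((-42 - 46) + (49 + 2)/(a(0 - 1*(-5), -4) - 54))² - O = ((-42 - 46) + (49 + 2)/(-3 - 54))² - 1*23915/2 = (-88 + 51/(-57))² - 23915/2 = (-88 + 51*(-1/57))² - 23915/2 = (-88 - 17/19)² - 23915/2 = (-1689/19)² - 23915/2 = 2852721/361 - 23915/2 = -2927873/722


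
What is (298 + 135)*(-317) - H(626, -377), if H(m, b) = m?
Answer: -137887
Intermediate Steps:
(298 + 135)*(-317) - H(626, -377) = (298 + 135)*(-317) - 1*626 = 433*(-317) - 626 = -137261 - 626 = -137887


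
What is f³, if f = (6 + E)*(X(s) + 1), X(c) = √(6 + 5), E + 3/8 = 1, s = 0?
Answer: 2530909/256 + 1042139*√11/256 ≈ 23388.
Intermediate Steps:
E = 5/8 (E = -3/8 + 1 = 5/8 ≈ 0.62500)
X(c) = √11
f = 53/8 + 53*√11/8 (f = (6 + 5/8)*(√11 + 1) = 53*(1 + √11)/8 = 53/8 + 53*√11/8 ≈ 28.598)
f³ = (53/8 + 53*√11/8)³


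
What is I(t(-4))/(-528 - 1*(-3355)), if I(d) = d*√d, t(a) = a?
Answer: -8*I/2827 ≈ -0.0028299*I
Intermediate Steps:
I(d) = d^(3/2)
I(t(-4))/(-528 - 1*(-3355)) = (-4)^(3/2)/(-528 - 1*(-3355)) = (-8*I)/(-528 + 3355) = -8*I/2827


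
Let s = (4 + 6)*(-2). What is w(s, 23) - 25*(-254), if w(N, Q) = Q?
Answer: 6373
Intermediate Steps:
s = -20 (s = 10*(-2) = -20)
w(s, 23) - 25*(-254) = 23 - 25*(-254) = 23 + 6350 = 6373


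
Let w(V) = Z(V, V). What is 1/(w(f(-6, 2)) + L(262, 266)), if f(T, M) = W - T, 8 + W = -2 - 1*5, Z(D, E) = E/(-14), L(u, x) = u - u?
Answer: 14/9 ≈ 1.5556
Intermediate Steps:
L(u, x) = 0
Z(D, E) = -E/14 (Z(D, E) = E*(-1/14) = -E/14)
W = -15 (W = -8 + (-2 - 1*5) = -8 + (-2 - 5) = -8 - 7 = -15)
f(T, M) = -15 - T
w(V) = -V/14
1/(w(f(-6, 2)) + L(262, 266)) = 1/(-(-15 - 1*(-6))/14 + 0) = 1/(-(-15 + 6)/14 + 0) = 1/(-1/14*(-9) + 0) = 1/(9/14 + 0) = 1/(9/14) = 14/9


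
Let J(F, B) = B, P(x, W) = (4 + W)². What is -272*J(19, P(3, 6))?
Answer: -27200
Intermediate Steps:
-272*J(19, P(3, 6)) = -272*(4 + 6)² = -272*10² = -272*100 = -27200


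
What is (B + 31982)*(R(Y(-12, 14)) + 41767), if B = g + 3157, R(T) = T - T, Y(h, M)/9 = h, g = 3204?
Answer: 1601472081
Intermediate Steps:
Y(h, M) = 9*h
R(T) = 0
B = 6361 (B = 3204 + 3157 = 6361)
(B + 31982)*(R(Y(-12, 14)) + 41767) = (6361 + 31982)*(0 + 41767) = 38343*41767 = 1601472081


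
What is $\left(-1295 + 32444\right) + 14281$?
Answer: $45430$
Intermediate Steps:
$\left(-1295 + 32444\right) + 14281 = 31149 + 14281 = 45430$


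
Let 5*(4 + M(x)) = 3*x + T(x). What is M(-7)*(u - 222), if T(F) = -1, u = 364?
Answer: -5964/5 ≈ -1192.8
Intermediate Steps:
M(x) = -21/5 + 3*x/5 (M(x) = -4 + (3*x - 1)/5 = -4 + (-1 + 3*x)/5 = -4 + (-⅕ + 3*x/5) = -21/5 + 3*x/5)
M(-7)*(u - 222) = (-21/5 + (⅗)*(-7))*(364 - 222) = (-21/5 - 21/5)*142 = -42/5*142 = -5964/5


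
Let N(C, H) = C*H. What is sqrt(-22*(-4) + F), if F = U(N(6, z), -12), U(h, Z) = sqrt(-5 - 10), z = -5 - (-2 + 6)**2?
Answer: sqrt(88 + I*sqrt(15)) ≈ 9.3831 + 0.2064*I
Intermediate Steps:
z = -21 (z = -5 - 1*4**2 = -5 - 1*16 = -5 - 16 = -21)
U(h, Z) = I*sqrt(15) (U(h, Z) = sqrt(-15) = I*sqrt(15))
F = I*sqrt(15) ≈ 3.873*I
sqrt(-22*(-4) + F) = sqrt(-22*(-4) + I*sqrt(15)) = sqrt(88 + I*sqrt(15))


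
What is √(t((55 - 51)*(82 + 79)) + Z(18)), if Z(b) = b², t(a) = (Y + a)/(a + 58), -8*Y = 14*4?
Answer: 11*√870/18 ≈ 18.025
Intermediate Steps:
Y = -7 (Y = -7*4/4 = -⅛*56 = -7)
t(a) = (-7 + a)/(58 + a) (t(a) = (-7 + a)/(a + 58) = (-7 + a)/(58 + a))
√(t((55 - 51)*(82 + 79)) + Z(18)) = √((-7 + (55 - 51)*(82 + 79))/(58 + (55 - 51)*(82 + 79)) + 18²) = √((-7 + 4*161)/(58 + 4*161) + 324) = √((-7 + 644)/(58 + 644) + 324) = √(637/702 + 324) = √((1/702)*637 + 324) = √(49/54 + 324) = √(17545/54) = 11*√870/18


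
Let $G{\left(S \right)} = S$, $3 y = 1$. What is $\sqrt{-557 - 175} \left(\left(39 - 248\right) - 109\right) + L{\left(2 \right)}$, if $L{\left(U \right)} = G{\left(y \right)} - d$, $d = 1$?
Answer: $- \frac{2}{3} - 636 i \sqrt{183} \approx -0.66667 - 8603.7 i$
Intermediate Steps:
$y = \frac{1}{3}$ ($y = \frac{1}{3} \cdot 1 = \frac{1}{3} \approx 0.33333$)
$L{\left(U \right)} = - \frac{2}{3}$ ($L{\left(U \right)} = \frac{1}{3} - 1 = - \frac{2}{3}$)
$\sqrt{-557 - 175} \left(\left(39 - 248\right) - 109\right) + L{\left(2 \right)} = \sqrt{-557 - 175} \left(\left(39 - 248\right) - 109\right) - \frac{2}{3} = \sqrt{-732} \left(\left(39 - 248\right) - 109\right) - \frac{2}{3} = 2 i \sqrt{183} \left(-209 - 109\right) - \frac{2}{3} = 2 i \sqrt{183} \left(-318\right) - \frac{2}{3} = - 636 i \sqrt{183} - \frac{2}{3} = - \frac{2}{3} - 636 i \sqrt{183}$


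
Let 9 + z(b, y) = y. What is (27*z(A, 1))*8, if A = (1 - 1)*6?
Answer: -1728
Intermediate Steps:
A = 0 (A = 0*6 = 0)
z(b, y) = -9 + y
(27*z(A, 1))*8 = (27*(-9 + 1))*8 = (27*(-8))*8 = -216*8 = -1728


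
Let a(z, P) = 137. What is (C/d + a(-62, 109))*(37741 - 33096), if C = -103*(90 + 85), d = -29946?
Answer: 2734330345/4278 ≈ 6.3916e+5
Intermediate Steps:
C = -18025 (C = -103*175 = -18025)
(C/d + a(-62, 109))*(37741 - 33096) = (-18025/(-29946) + 137)*(37741 - 33096) = (-18025*(-1/29946) + 137)*4645 = (2575/4278 + 137)*4645 = (588661/4278)*4645 = 2734330345/4278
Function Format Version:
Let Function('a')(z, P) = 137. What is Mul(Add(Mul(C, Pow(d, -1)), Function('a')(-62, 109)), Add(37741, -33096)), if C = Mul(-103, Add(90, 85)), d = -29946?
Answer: Rational(2734330345, 4278) ≈ 6.3916e+5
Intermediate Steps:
C = -18025 (C = Mul(-103, 175) = -18025)
Mul(Add(Mul(C, Pow(d, -1)), Function('a')(-62, 109)), Add(37741, -33096)) = Mul(Add(Mul(-18025, Pow(-29946, -1)), 137), Add(37741, -33096)) = Mul(Add(Mul(-18025, Rational(-1, 29946)), 137), 4645) = Mul(Add(Rational(2575, 4278), 137), 4645) = Mul(Rational(588661, 4278), 4645) = Rational(2734330345, 4278)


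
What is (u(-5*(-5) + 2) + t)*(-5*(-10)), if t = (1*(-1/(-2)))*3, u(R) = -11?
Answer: -475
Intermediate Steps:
t = 3/2 (t = (1*(-1*(-½)))*3 = (1*(½))*3 = (½)*3 = 3/2 ≈ 1.5000)
(u(-5*(-5) + 2) + t)*(-5*(-10)) = (-11 + 3/2)*(-5*(-10)) = -19/2*50 = -475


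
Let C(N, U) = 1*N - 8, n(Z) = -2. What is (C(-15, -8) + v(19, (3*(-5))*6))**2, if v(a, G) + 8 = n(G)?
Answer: 1089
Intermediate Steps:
v(a, G) = -10 (v(a, G) = -8 - 2 = -10)
C(N, U) = -8 + N (C(N, U) = N - 8 = -8 + N)
(C(-15, -8) + v(19, (3*(-5))*6))**2 = ((-8 - 15) - 10)**2 = (-23 - 10)**2 = (-33)**2 = 1089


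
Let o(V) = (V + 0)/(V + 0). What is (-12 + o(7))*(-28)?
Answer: 308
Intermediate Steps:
o(V) = 1 (o(V) = V/V = 1)
(-12 + o(7))*(-28) = (-12 + 1)*(-28) = -11*(-28) = 308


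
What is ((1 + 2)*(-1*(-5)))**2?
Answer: 225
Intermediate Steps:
((1 + 2)*(-1*(-5)))**2 = (3*5)**2 = 15**2 = 225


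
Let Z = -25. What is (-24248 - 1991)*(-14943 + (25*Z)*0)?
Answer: 392089377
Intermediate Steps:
(-24248 - 1991)*(-14943 + (25*Z)*0) = (-24248 - 1991)*(-14943 + (25*(-25))*0) = -26239*(-14943 - 625*0) = -26239*(-14943 + 0) = -26239*(-14943) = 392089377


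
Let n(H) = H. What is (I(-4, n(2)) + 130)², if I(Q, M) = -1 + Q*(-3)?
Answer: 19881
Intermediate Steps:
I(Q, M) = -1 - 3*Q
(I(-4, n(2)) + 130)² = ((-1 - 3*(-4)) + 130)² = ((-1 + 12) + 130)² = (11 + 130)² = 141² = 19881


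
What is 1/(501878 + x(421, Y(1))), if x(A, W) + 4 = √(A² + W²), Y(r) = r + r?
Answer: 501874/251877334631 - √177245/251877334631 ≈ 1.9909e-6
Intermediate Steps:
Y(r) = 2*r
x(A, W) = -4 + √(A² + W²)
1/(501878 + x(421, Y(1))) = 1/(501878 + (-4 + √(421² + (2*1)²))) = 1/(501878 + (-4 + √(177241 + 2²))) = 1/(501878 + (-4 + √(177241 + 4))) = 1/(501878 + (-4 + √177245)) = 1/(501874 + √177245)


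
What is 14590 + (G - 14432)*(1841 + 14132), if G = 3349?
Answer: -177014169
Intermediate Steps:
14590 + (G - 14432)*(1841 + 14132) = 14590 + (3349 - 14432)*(1841 + 14132) = 14590 - 11083*15973 = 14590 - 177028759 = -177014169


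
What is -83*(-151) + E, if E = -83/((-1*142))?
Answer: 1779769/142 ≈ 12534.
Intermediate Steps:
E = 83/142 (E = -83/(-142) = -83*(-1/142) = 83/142 ≈ 0.58451)
-83*(-151) + E = -83*(-151) + 83/142 = 12533 + 83/142 = 1779769/142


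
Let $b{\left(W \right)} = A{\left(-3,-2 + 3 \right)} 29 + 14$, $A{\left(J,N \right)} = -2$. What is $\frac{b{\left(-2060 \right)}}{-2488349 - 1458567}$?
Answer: $\frac{11}{986729} \approx 1.1148 \cdot 10^{-5}$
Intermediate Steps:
$b{\left(W \right)} = -44$ ($b{\left(W \right)} = \left(-2\right) 29 + 14 = -58 + 14 = -44$)
$\frac{b{\left(-2060 \right)}}{-2488349 - 1458567} = - \frac{44}{-2488349 - 1458567} = - \frac{44}{-3946916} = \left(-44\right) \left(- \frac{1}{3946916}\right) = \frac{11}{986729}$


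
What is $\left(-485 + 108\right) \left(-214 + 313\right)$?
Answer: $-37323$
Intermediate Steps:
$\left(-485 + 108\right) \left(-214 + 313\right) = \left(-377\right) 99 = -37323$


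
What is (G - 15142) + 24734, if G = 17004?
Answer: 26596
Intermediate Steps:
(G - 15142) + 24734 = (17004 - 15142) + 24734 = 1862 + 24734 = 26596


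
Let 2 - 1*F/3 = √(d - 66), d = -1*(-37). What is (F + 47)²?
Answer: 2548 - 318*I*√29 ≈ 2548.0 - 1712.5*I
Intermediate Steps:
d = 37
F = 6 - 3*I*√29 (F = 6 - 3*√(37 - 66) = 6 - 3*I*√29 ≈ 6.0 - 16.155*I)
(F + 47)² = ((6 - 3*I*√29) + 47)² = (53 - 3*I*√29)²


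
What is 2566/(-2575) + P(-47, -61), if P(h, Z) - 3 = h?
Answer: -115866/2575 ≈ -44.997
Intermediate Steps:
P(h, Z) = 3 + h
2566/(-2575) + P(-47, -61) = 2566/(-2575) + (3 - 47) = 2566*(-1/2575) - 44 = -2566/2575 - 44 = -115866/2575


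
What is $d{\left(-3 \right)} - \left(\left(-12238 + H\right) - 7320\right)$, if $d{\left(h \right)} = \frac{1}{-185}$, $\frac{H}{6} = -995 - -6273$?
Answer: $- \frac{2240351}{185} \approx -12110.0$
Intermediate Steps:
$H = 31668$ ($H = 6 \left(-995 - -6273\right) = 6 \left(-995 + 6273\right) = 6 \cdot 5278 = 31668$)
$d{\left(h \right)} = - \frac{1}{185}$
$d{\left(-3 \right)} - \left(\left(-12238 + H\right) - 7320\right) = - \frac{1}{185} - \left(\left(-12238 + 31668\right) - 7320\right) = - \frac{1}{185} - \left(19430 - 7320\right) = - \frac{1}{185} - 12110 = - \frac{2240351}{185}$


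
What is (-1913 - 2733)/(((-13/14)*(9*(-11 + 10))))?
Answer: -65044/117 ≈ -555.93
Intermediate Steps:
(-1913 - 2733)/(((-13/14)*(9*(-11 + 10)))) = -4646/((-13*1/14)*(9*(-1))) = -4646/((-13/14*(-9))) = -4646/117/14 = -4646*14/117 = -65044/117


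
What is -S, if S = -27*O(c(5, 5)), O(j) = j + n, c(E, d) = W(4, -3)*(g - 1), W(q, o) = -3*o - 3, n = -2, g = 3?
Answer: 270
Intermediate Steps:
W(q, o) = -3 - 3*o
c(E, d) = 12 (c(E, d) = (-3 - 3*(-3))*(3 - 1) = (-3 + 9)*2 = 6*2 = 12)
O(j) = -2 + j (O(j) = j - 2 = -2 + j)
S = -270 (S = -27*(-2 + 12) = -27*10 = -270)
-S = -1*(-270) = 270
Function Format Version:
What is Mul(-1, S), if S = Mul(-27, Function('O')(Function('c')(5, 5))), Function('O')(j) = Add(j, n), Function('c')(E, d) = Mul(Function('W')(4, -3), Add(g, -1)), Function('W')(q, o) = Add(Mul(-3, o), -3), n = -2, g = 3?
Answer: 270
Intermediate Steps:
Function('W')(q, o) = Add(-3, Mul(-3, o))
Function('c')(E, d) = 12 (Function('c')(E, d) = Mul(Add(-3, Mul(-3, -3)), Add(3, -1)) = Mul(Add(-3, 9), 2) = Mul(6, 2) = 12)
Function('O')(j) = Add(-2, j) (Function('O')(j) = Add(j, -2) = Add(-2, j))
S = -270 (S = Mul(-27, Add(-2, 12)) = Mul(-27, 10) = -270)
Mul(-1, S) = Mul(-1, -270) = 270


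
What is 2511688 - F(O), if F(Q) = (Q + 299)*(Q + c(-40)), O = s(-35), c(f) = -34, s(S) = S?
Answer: 2529904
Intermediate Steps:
O = -35
F(Q) = (-34 + Q)*(299 + Q) (F(Q) = (Q + 299)*(Q - 34) = (299 + Q)*(-34 + Q) = (-34 + Q)*(299 + Q))
2511688 - F(O) = 2511688 - (-10166 + (-35)**2 + 265*(-35)) = 2511688 - (-10166 + 1225 - 9275) = 2511688 - 1*(-18216) = 2511688 + 18216 = 2529904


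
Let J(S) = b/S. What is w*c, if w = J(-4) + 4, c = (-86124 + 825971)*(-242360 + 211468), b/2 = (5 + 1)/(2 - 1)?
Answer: -22855353524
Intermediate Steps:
b = 12 (b = 2*((5 + 1)/(2 - 1)) = 2*(6/1) = 2*(6*1) = 2*6 = 12)
c = -22855353524 (c = 739847*(-30892) = -22855353524)
J(S) = 12/S
w = 1 (w = 12/(-4) + 4 = 12*(-1/4) + 4 = -3 + 4 = 1)
w*c = 1*(-22855353524) = -22855353524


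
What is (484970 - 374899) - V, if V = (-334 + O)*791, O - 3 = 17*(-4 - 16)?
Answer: 640832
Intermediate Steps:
O = -337 (O = 3 + 17*(-4 - 16) = 3 + 17*(-20) = 3 - 340 = -337)
V = -530761 (V = (-334 - 337)*791 = -671*791 = -530761)
(484970 - 374899) - V = (484970 - 374899) - 1*(-530761) = 110071 + 530761 = 640832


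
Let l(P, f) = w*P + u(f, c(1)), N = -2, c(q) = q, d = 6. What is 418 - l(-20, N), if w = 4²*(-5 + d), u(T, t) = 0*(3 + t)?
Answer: 738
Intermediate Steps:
u(T, t) = 0
w = 16 (w = 4²*(-5 + 6) = 16*1 = 16)
l(P, f) = 16*P (l(P, f) = 16*P + 0 = 16*P)
418 - l(-20, N) = 418 - 16*(-20) = 418 - 1*(-320) = 418 + 320 = 738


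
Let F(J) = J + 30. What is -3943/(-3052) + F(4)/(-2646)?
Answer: 737815/576828 ≈ 1.2791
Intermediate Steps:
F(J) = 30 + J
-3943/(-3052) + F(4)/(-2646) = -3943/(-3052) + (30 + 4)/(-2646) = -3943*(-1/3052) + 34*(-1/2646) = 3943/3052 - 17/1323 = 737815/576828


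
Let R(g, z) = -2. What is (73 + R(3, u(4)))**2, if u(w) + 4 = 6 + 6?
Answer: 5041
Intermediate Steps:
u(w) = 8 (u(w) = -4 + (6 + 6) = -4 + 12 = 8)
(73 + R(3, u(4)))**2 = (73 - 2)**2 = 71**2 = 5041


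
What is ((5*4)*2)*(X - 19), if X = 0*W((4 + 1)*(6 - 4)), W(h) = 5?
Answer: -760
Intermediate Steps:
X = 0 (X = 0*5 = 0)
((5*4)*2)*(X - 19) = ((5*4)*2)*(0 - 19) = (20*2)*(-19) = 40*(-19) = -760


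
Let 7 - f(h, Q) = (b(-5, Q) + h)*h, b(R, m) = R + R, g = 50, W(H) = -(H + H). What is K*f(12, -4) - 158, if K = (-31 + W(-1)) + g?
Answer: -515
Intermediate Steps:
W(H) = -2*H
b(R, m) = 2*R
K = 21 (K = (-31 - 2*(-1)) + 50 = (-31 + 2) + 50 = -29 + 50 = 21)
f(h, Q) = 7 - h*(-10 + h) (f(h, Q) = 7 - (2*(-5) + h)*h = 7 - (-10 + h)*h = 7 - h*(-10 + h))
K*f(12, -4) - 158 = 21*(7 - 1*12² + 10*12) - 158 = 21*(7 - 1*144 + 120) - 158 = 21*(7 - 144 + 120) - 158 = 21*(-17) - 158 = -357 - 158 = -515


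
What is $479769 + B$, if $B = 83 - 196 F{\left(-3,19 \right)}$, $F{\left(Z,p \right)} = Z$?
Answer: $480440$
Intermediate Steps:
$B = 671$ ($B = 83 - -588 = 83 + 588 = 671$)
$479769 + B = 479769 + 671 = 480440$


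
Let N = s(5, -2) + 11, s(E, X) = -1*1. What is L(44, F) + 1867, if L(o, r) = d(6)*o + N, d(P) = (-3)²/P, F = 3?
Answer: 1943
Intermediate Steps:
s(E, X) = -1
N = 10 (N = -1 + 11 = 10)
d(P) = 9/P
L(o, r) = 10 + 3*o/2 (L(o, r) = (9/6)*o + 10 = (9*(⅙))*o + 10 = 3*o/2 + 10 = 10 + 3*o/2)
L(44, F) + 1867 = (10 + (3/2)*44) + 1867 = (10 + 66) + 1867 = 76 + 1867 = 1943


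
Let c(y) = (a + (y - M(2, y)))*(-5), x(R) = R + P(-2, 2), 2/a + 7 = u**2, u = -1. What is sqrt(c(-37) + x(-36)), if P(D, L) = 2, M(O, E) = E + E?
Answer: 2*I*sqrt(489)/3 ≈ 14.742*I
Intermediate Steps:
M(O, E) = 2*E
a = -1/3 (a = 2/(-7 + (-1)**2) = 2/(-7 + 1) = 2/(-6) = 2*(-1/6) = -1/3 ≈ -0.33333)
x(R) = 2 + R (x(R) = R + 2 = 2 + R)
c(y) = 5/3 + 5*y (c(y) = (-1/3 + (y - 2*y))*(-5) = (-1/3 - y)*(-5) = 5/3 + 5*y)
sqrt(c(-37) + x(-36)) = sqrt((5/3 + 5*(-37)) + (2 - 36)) = sqrt((5/3 - 185) - 34) = sqrt(-550/3 - 34) = sqrt(-652/3) = 2*I*sqrt(489)/3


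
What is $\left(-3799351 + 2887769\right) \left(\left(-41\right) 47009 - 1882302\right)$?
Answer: $3472827509522$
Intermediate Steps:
$\left(-3799351 + 2887769\right) \left(\left(-41\right) 47009 - 1882302\right) = - 911582 \left(-1927369 - 1882302\right) = \left(-911582\right) \left(-3809671\right) = 3472827509522$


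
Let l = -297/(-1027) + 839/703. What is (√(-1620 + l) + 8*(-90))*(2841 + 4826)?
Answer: -5520240 + 15334*I*√210915698508814/721981 ≈ -5.5202e+6 + 3.0845e+5*I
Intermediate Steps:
l = 1070444/721981 (l = -297*(-1/1027) + 839*(1/703) = 297/1027 + 839/703 = 1070444/721981 ≈ 1.4826)
(√(-1620 + l) + 8*(-90))*(2841 + 4826) = (√(-1620 + 1070444/721981) + 8*(-90))*(2841 + 4826) = (√(-1168538776/721981) - 720)*7667 = (2*I*√210915698508814/721981 - 720)*7667 = (-720 + 2*I*√210915698508814/721981)*7667 = -5520240 + 15334*I*√210915698508814/721981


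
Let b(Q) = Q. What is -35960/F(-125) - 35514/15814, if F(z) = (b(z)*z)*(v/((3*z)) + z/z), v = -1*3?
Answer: -56400847/12453525 ≈ -4.5289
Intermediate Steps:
v = -3
F(z) = z**2*(1 - 1/z) (F(z) = (z*z)*(-3*1/(3*z) + z/z) = z**2*(-1/z + 1) = z**2*(1 - 1/z))
-35960/F(-125) - 35514/15814 = -35960*(-1/(125*(-1 - 125))) - 35514/15814 = -35960/((-125*(-126))) - 35514*1/15814 = -35960/15750 - 17757/7907 = -35960*1/15750 - 17757/7907 = -3596/1575 - 17757/7907 = -56400847/12453525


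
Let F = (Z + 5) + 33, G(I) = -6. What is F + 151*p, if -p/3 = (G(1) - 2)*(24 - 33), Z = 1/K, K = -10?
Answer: -325781/10 ≈ -32578.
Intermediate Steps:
Z = -⅒ (Z = 1/(-10) = -⅒ ≈ -0.10000)
F = 379/10 (F = (-⅒ + 5) + 33 = 49/10 + 33 = 379/10 ≈ 37.900)
p = -216 (p = -3*(-6 - 2)*(24 - 33) = -(-24)*(-9) = -3*72 = -216)
F + 151*p = 379/10 + 151*(-216) = 379/10 - 32616 = -325781/10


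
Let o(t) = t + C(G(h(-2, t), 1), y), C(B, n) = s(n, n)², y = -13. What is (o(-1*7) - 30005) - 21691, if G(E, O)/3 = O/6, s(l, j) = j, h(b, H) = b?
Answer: -51534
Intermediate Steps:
G(E, O) = O/2 (G(E, O) = 3*(O/6) = O/2)
C(B, n) = n²
o(t) = 169 + t (o(t) = t + (-13)² = t + 169 = 169 + t)
(o(-1*7) - 30005) - 21691 = ((169 - 1*7) - 30005) - 21691 = ((169 - 7) - 30005) - 21691 = (162 - 30005) - 21691 = -29843 - 21691 = -51534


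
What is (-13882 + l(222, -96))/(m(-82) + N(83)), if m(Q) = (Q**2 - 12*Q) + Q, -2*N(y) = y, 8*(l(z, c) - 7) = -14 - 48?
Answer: -7933/4334 ≈ -1.8304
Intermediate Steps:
l(z, c) = -3/4 (l(z, c) = 7 + (-14 - 48)/8 = 7 + (1/8)*(-62) = 7 - 31/4 = -3/4)
N(y) = -y/2
m(Q) = Q**2 - 11*Q
(-13882 + l(222, -96))/(m(-82) + N(83)) = (-13882 - 3/4)/(-82*(-11 - 82) - 1/2*83) = -55531/(4*(-82*(-93) - 83/2)) = -55531/(4*(7626 - 83/2)) = -55531/(4*15169/2) = -55531/4*2/15169 = -7933/4334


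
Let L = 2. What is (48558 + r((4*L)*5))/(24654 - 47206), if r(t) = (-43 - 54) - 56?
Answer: -48405/22552 ≈ -2.1464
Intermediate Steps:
r(t) = -153 (r(t) = -97 - 56 = -153)
(48558 + r((4*L)*5))/(24654 - 47206) = (48558 - 153)/(24654 - 47206) = 48405/(-22552) = 48405*(-1/22552) = -48405/22552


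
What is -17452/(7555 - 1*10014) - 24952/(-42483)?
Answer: 802770284/104465697 ≈ 7.6845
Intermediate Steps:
-17452/(7555 - 1*10014) - 24952/(-42483) = -17452/(7555 - 10014) - 24952*(-1/42483) = -17452/(-2459) + 24952/42483 = -17452*(-1/2459) + 24952/42483 = 17452/2459 + 24952/42483 = 802770284/104465697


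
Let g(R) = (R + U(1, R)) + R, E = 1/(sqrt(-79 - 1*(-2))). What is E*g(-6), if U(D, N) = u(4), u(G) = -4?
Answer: 16*I*sqrt(77)/77 ≈ 1.8234*I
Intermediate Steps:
E = -I*sqrt(77)/77 (E = 1/(sqrt(-79 + 2)) = 1/(sqrt(-77)) = 1/(I*sqrt(77)) = -I*sqrt(77)/77 ≈ -0.11396*I)
U(D, N) = -4
g(R) = -4 + 2*R (g(R) = (R - 4) + R = (-4 + R) + R = -4 + 2*R)
E*g(-6) = (-I*sqrt(77)/77)*(-4 + 2*(-6)) = (-I*sqrt(77)/77)*(-4 - 12) = -I*sqrt(77)/77*(-16) = 16*I*sqrt(77)/77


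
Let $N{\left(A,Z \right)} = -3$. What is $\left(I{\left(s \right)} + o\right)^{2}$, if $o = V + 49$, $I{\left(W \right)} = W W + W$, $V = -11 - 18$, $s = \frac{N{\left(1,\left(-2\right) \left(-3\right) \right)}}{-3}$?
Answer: $484$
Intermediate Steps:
$s = 1$ ($s = - \frac{3}{-3} = \left(-3\right) \left(- \frac{1}{3}\right) = 1$)
$V = -29$
$I{\left(W \right)} = W + W^{2}$ ($I{\left(W \right)} = W^{2} + W = W + W^{2}$)
$o = 20$ ($o = -29 + 49 = 20$)
$\left(I{\left(s \right)} + o\right)^{2} = \left(1 \left(1 + 1\right) + 20\right)^{2} = \left(1 \cdot 2 + 20\right)^{2} = \left(2 + 20\right)^{2} = 22^{2} = 484$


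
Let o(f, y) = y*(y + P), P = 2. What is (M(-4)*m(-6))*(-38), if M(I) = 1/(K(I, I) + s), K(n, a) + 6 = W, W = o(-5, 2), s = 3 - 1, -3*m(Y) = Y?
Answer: -19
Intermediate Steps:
m(Y) = -Y/3
s = 2
o(f, y) = y*(2 + y) (o(f, y) = y*(y + 2) = y*(2 + y))
W = 8 (W = 2*(2 + 2) = 2*4 = 8)
K(n, a) = 2 (K(n, a) = -6 + 8 = 2)
M(I) = 1/4 (M(I) = 1/(2 + 2) = 1/4)
(M(-4)*m(-6))*(-38) = ((-1/3*(-6))/4)*(-38) = ((1/4)*2)*(-38) = (1/2)*(-38) = -19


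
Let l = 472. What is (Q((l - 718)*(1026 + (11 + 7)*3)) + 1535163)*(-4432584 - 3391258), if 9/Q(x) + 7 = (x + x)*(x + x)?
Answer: -3391191246621079547322456/282343449593 ≈ -1.2011e+13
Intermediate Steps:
Q(x) = 9/(-7 + 4*x²) (Q(x) = 9/(-7 + (x + x)*(x + x)) = 9/(-7 + (2*x)*(2*x)) = 9/(-7 + 4*x²))
(Q((l - 718)*(1026 + (11 + 7)*3)) + 1535163)*(-4432584 - 3391258) = (9/(-7 + 4*((472 - 718)*(1026 + (11 + 7)*3))²) + 1535163)*(-4432584 - 3391258) = (9/(-7 + 4*(-246*(1026 + 18*3))²) + 1535163)*(-7823842) = (9/(-7 + 4*(-246*(1026 + 54))²) + 1535163)*(-7823842) = (9/(-7 + 4*(-246*1080)²) + 1535163)*(-7823842) = (9/(-7 + 4*(-265680)²) + 1535163)*(-7823842) = (9/(-7 + 4*70585862400) + 1535163)*(-7823842) = (9/(-7 + 282343449600) + 1535163)*(-7823842) = (9/282343449593 + 1535163)*(-7823842) = (433443217107538668/282343449593)*(-7823842) = -3391191246621079547322456/282343449593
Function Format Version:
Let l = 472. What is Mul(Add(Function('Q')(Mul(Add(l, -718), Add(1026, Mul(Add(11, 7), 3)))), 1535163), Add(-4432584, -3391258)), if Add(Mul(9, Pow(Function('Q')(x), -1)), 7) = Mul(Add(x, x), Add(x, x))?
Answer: Rational(-3391191246621079547322456, 282343449593) ≈ -1.2011e+13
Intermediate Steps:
Function('Q')(x) = Mul(9, Pow(Add(-7, Mul(4, Pow(x, 2))), -1)) (Function('Q')(x) = Mul(9, Pow(Add(-7, Mul(Add(x, x), Add(x, x))), -1)) = Mul(9, Pow(Add(-7, Mul(Mul(2, x), Mul(2, x))), -1)) = Mul(9, Pow(Add(-7, Mul(4, Pow(x, 2))), -1)))
Mul(Add(Function('Q')(Mul(Add(l, -718), Add(1026, Mul(Add(11, 7), 3)))), 1535163), Add(-4432584, -3391258)) = Mul(Add(Mul(9, Pow(Add(-7, Mul(4, Pow(Mul(Add(472, -718), Add(1026, Mul(Add(11, 7), 3))), 2))), -1)), 1535163), Add(-4432584, -3391258)) = Mul(Add(Mul(9, Pow(Add(-7, Mul(4, Pow(Mul(-246, Add(1026, Mul(18, 3))), 2))), -1)), 1535163), -7823842) = Mul(Add(Mul(9, Pow(Add(-7, Mul(4, Pow(Mul(-246, Add(1026, 54)), 2))), -1)), 1535163), -7823842) = Mul(Add(Mul(9, Pow(Add(-7, Mul(4, Pow(Mul(-246, 1080), 2))), -1)), 1535163), -7823842) = Mul(Add(Mul(9, Pow(Add(-7, Mul(4, Pow(-265680, 2))), -1)), 1535163), -7823842) = Mul(Add(Mul(9, Pow(Add(-7, Mul(4, 70585862400)), -1)), 1535163), -7823842) = Mul(Add(Mul(9, Pow(Add(-7, 282343449600), -1)), 1535163), -7823842) = Mul(Add(Mul(9, Pow(282343449593, -1)), 1535163), -7823842) = Mul(Add(Mul(9, Rational(1, 282343449593)), 1535163), -7823842) = Mul(Add(Rational(9, 282343449593), 1535163), -7823842) = Mul(Rational(433443217107538668, 282343449593), -7823842) = Rational(-3391191246621079547322456, 282343449593)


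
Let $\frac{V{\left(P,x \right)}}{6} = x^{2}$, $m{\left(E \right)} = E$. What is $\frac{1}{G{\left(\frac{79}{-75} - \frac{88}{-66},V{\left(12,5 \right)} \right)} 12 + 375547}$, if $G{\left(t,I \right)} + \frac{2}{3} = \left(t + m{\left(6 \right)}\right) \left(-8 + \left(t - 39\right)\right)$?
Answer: $\frac{625}{232511363} \approx 2.688 \cdot 10^{-6}$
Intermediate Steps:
$V{\left(P,x \right)} = 6 x^{2}$
$G{\left(t,I \right)} = - \frac{2}{3} + \left(-47 + t\right) \left(6 + t\right)$ ($G{\left(t,I \right)} = - \frac{2}{3} + \left(t + 6\right) \left(-8 + \left(t - 39\right)\right) = - \frac{2}{3} + \left(6 + t\right) \left(-8 + \left(-39 + t\right)\right) = - \frac{2}{3} + \left(6 + t\right) \left(-47 + t\right) = - \frac{2}{3} + \left(-47 + t\right) \left(6 + t\right)$)
$\frac{1}{G{\left(\frac{79}{-75} - \frac{88}{-66},V{\left(12,5 \right)} \right)} 12 + 375547} = \frac{1}{\left(- \frac{848}{3} + \left(\frac{79}{-75} - \frac{88}{-66}\right)^{2} - 41 \left(\frac{79}{-75} - \frac{88}{-66}\right)\right) 12 + 375547} = \frac{1}{\left(- \frac{848}{3} + \left(79 \left(- \frac{1}{75}\right) - - \frac{4}{3}\right)^{2} - 41 \left(79 \left(- \frac{1}{75}\right) - - \frac{4}{3}\right)\right) 12 + 375547} = \frac{1}{\left(- \frac{848}{3} + \left(- \frac{79}{75} + \frac{4}{3}\right)^{2} - 41 \left(- \frac{79}{75} + \frac{4}{3}\right)\right) 12 + 375547} = \frac{1}{\left(- \frac{848}{3} + \left(\frac{7}{25}\right)^{2} - \frac{287}{25}\right) 12 + 375547} = \frac{1}{\left(- \frac{848}{3} + \frac{49}{625} - \frac{287}{25}\right) 12 + 375547} = \frac{1}{\left(- \frac{551378}{1875}\right) 12 + 375547} = \frac{1}{- \frac{2205512}{625} + 375547} = \frac{1}{\frac{232511363}{625}} = \frac{625}{232511363}$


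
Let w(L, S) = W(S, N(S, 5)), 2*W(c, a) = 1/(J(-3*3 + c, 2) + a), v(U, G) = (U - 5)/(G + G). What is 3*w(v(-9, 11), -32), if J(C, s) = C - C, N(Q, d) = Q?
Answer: -3/64 ≈ -0.046875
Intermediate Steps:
J(C, s) = 0
v(U, G) = (-5 + U)/(2*G) (v(U, G) = (-5 + U)/((2*G)) = (-5 + U)*(1/(2*G)) = (-5 + U)/(2*G))
W(c, a) = 1/(2*a) (W(c, a) = 1/(2*(0 + a)) = 1/(2*a))
w(L, S) = 1/(2*S)
3*w(v(-9, 11), -32) = 3*((½)/(-32)) = 3*((½)*(-1/32)) = 3*(-1/64) = -3/64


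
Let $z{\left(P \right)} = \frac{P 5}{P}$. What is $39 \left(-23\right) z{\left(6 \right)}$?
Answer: $-4485$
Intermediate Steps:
$z{\left(P \right)} = 5$ ($z{\left(P \right)} = \frac{5 P}{P} = 5$)
$39 \left(-23\right) z{\left(6 \right)} = 39 \left(-23\right) 5 = \left(-897\right) 5 = -4485$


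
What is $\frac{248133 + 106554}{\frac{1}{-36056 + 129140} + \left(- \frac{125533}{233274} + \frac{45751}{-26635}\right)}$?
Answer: $- \frac{34189133621479712820}{217444588270541} \approx -1.5723 \cdot 10^{5}$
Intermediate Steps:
$\frac{248133 + 106554}{\frac{1}{-36056 + 129140} + \left(- \frac{125533}{233274} + \frac{45751}{-26635}\right)} = \frac{354687}{\frac{1}{93084} + \left(\left(-125533\right) \frac{1}{233274} + 45751 \left(- \frac{1}{26635}\right)\right)} = \frac{354687}{\frac{1}{93084} - \frac{14016090229}{6213252990}} = \frac{354687}{- \frac{217444588270541}{96392406886860}} = 354687 \left(- \frac{96392406886860}{217444588270541}\right) = - \frac{34189133621479712820}{217444588270541}$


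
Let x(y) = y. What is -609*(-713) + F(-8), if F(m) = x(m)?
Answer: 434209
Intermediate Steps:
F(m) = m
-609*(-713) + F(-8) = -609*(-713) - 8 = 434217 - 8 = 434209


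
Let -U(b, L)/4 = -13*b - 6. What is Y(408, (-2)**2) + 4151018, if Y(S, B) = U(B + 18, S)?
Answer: 4152186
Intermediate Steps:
U(b, L) = 24 + 52*b (U(b, L) = -4*(-13*b - 6) = -4*(-6 - 13*b) = 24 + 52*b)
Y(S, B) = 960 + 52*B (Y(S, B) = 24 + 52*(B + 18) = 24 + 52*(18 + B) = 24 + (936 + 52*B) = 960 + 52*B)
Y(408, (-2)**2) + 4151018 = (960 + 52*(-2)**2) + 4151018 = (960 + 52*4) + 4151018 = (960 + 208) + 4151018 = 1168 + 4151018 = 4152186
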